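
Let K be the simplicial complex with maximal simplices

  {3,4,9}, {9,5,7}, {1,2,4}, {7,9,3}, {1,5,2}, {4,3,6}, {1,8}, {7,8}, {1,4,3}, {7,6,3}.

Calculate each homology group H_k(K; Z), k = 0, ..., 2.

H_0 ≅ Z,  H_1 ≅ Z^2,  H_2 = 0.

Fix the vertex order 1 < 2 < 3 < 4 < 5 < 6 < 7 < 8 < 9 and write every simplex with vertices in increasing order. Then dim K = 2 and the simplices of K are:

  0-simplices (9): [1], [2], [3], [4], [5], [6], [7], [8], [9]
  1-simplices (18): [1,2], [1,3], [1,4], [1,5], [1,8], [2,4], [2,5], [3,4], [3,6], [3,7], [3,9], [4,6], [4,9], [5,7], [5,9], [6,7], [7,8], [7,9]
  2-simplices (8): [1,2,4], [1,2,5], [1,3,4], [3,4,6], [3,4,9], [3,6,7], [3,7,9], [5,7,9]

so the chain groups are C_0 ≅ Z^9, C_1 ≅ Z^18, C_2 ≅ Z^8.

Boundary ∂_1: C_1 → C_0 maps an edge to its endpoints' difference, ∂[p,q] = q − p. For instance
  ∂[1,5] = [5] − [1].
This gives a 9×18 integer matrix of rank 8; reducing to Smith normal form yields diagonal entries (1,1,1,1,1,1,1,1).

Boundary ∂_2: C_2 → C_1 maps a triangle to the signed sum of its edges. For instance
  ∂[3,6,7] = [6,7] − [3,7] + [3,6],
  ∂[5,7,9] = [7,9] − [5,9] + [5,7].
As a 18×8 matrix over Z this has rank 8, with invariant factors (1,1,1,1,1,1,1,1).

Now H_k = ker ∂_k / im ∂_{k+1}, so:

  H_0: rank C_0 − rank ∂_1 = 9 − 8 = 1, and the invariant factors of ∂_1 are all 1, so H_0 = Z.
  H_1: rank ker ∂_1 − rank ∂_2 = (18 − 8) − 8 = 2, and the invariant factors of ∂_2 are all 1, so H_1 = Z^2.
  H_2: rank ker ∂_2 − rank ∂_3 = (8 − 8) − 0 = 0, and there is no ∂_3, so H_2 = 0.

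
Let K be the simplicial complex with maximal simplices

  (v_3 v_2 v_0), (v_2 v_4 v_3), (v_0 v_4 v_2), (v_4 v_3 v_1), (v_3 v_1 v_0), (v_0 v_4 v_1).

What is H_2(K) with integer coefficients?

Order the vertices as v_0 < v_1 < v_2 < v_3 < v_4. Listing each simplex with vertices in this order, K has dimension 2 with simplices:

  0-simplices (5): [v_0], [v_1], [v_2], [v_3], [v_4]
  1-simplices (9): [v_0,v_1], [v_0,v_2], [v_0,v_3], [v_0,v_4], [v_1,v_3], [v_1,v_4], [v_2,v_3], [v_2,v_4], [v_3,v_4]
  2-simplices (6): [v_0,v_1,v_3], [v_0,v_1,v_4], [v_0,v_2,v_3], [v_0,v_2,v_4], [v_1,v_3,v_4], [v_2,v_3,v_4]

giving chain groups C_0 ≅ Z^5, C_1 ≅ Z^9, C_2 ≅ Z^6.

Boundary ∂_1: C_1 → C_0 sends each edge [p,q] (with p < q) to q − p. For instance
  ∂[v_0,v_1] = [v_1] − [v_0].
As a 5×9 matrix over Z this has rank 4, with invariant factors (1,1,1,1).

Boundary ∂_2: C_2 → C_1 acts by ∂[p,q,r] = [q,r] − [p,r] + [p,q]. For instance
  ∂[v_0,v_2,v_3] = [v_2,v_3] − [v_0,v_3] + [v_0,v_2],
  ∂[v_0,v_2,v_4] = [v_2,v_4] − [v_0,v_4] + [v_0,v_2].
This gives a 9×6 integer matrix of rank 5; reducing to Smith normal form yields diagonal entries (1,1,1,1,1).

Computing H_k = (kernel of ∂_k) / (image of ∂_{k+1}):

  H_2: rank ker ∂_2 − rank ∂_3 = (6 − 5) − 0 = 1, and there is no ∂_3, so H_2 = Z.

(K is a triangulation of the 2-sphere S^2.)

H_2 ≅ Z.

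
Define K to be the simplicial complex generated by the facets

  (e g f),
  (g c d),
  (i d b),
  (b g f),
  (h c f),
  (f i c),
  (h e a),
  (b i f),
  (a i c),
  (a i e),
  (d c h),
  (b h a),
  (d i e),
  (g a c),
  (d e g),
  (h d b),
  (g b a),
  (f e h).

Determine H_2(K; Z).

Fix the vertex order a < b < c < d < e < f < g < h < i and write every simplex with vertices in increasing order. Then dim K = 2 and the simplices of K are:

  0-simplices (9): a, b, c, d, e, f, g, h, i
  1-simplices (27): ab, ac, ae, ag, ah, ai, bd, bf, bg, bh, bi, cd, cf, cg, ch, ci, de, dg, dh, di, ef, eg, eh, ei, fg, fh, fi
  2-simplices (18): abg, abh, acg, aci, aeh, aei, bdh, bdi, bfg, bfi, cdg, cdh, cfh, cfi, deg, dei, efg, efh

so the chain groups are C_0 ≅ Z^9, C_1 ≅ Z^27, C_2 ≅ Z^18.

∂_1: C_1 → C_0 sends each edge [p,q] (with p < q) to q − p. For instance
  ∂cd = d − c.
The resulting 9×27 matrix has rank 8, and its Smith normal form has invariant factors (1,1,1,1,1,1,1,1).

The boundary map ∂_2: C_2 → C_1 acts by ∂[p,q,r] = [q,r] − [p,r] + [p,q]. For instance
  ∂bdh = dh − bh + bd,
  ∂aei = ei − ai + ae.
The 27×18 boundary matrix has rank 17 and Smith normal form diag(1,1,1,1,1,1,1,1,1,1,1,1,1,1,1,1,1).

Reading off H_k = ker ∂_k / im ∂_{k+1}:

  H_2: rank ker ∂_2 − rank ∂_3 = (18 − 17) − 0 = 1, and there is no ∂_3, so H_2 ≅ Z.

(K is a triangulation of the torus T^2.)

H_2 ≅ Z.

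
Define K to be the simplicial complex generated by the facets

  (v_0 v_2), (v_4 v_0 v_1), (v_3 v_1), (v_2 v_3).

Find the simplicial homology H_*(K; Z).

We work with the vertex ordering v_0 < v_1 < v_2 < v_3 < v_4. The simplices of K, each written with vertices in increasing order, are:

  0-simplices (5): [v_0], [v_1], [v_2], [v_3], [v_4]
  1-simplices (6): [v_0,v_1], [v_0,v_2], [v_0,v_4], [v_1,v_3], [v_1,v_4], [v_2,v_3]
  2-simplices (1): [v_0,v_1,v_4]

Hence C_0 ≅ Z^5, C_1 ≅ Z^6, C_2 ≅ Z^1.

Boundary ∂_1: C_1 → C_0 maps an edge to its endpoints' difference, ∂[p,q] = q − p.
This gives a 5×6 integer matrix of rank 4; reducing to Smith normal form yields diagonal entries (1,1,1,1).

The boundary map ∂_2: C_2 → C_1 sends each 2-simplex [p,q,r] to [q,r] − [p,r] + [p,q]. For instance
  ∂[v_0,v_1,v_4] = [v_1,v_4] − [v_0,v_4] + [v_0,v_1].
This gives a 6×1 integer matrix of rank 1; reducing to Smith normal form yields diagonal entries (1).

Reading off H_k = ker ∂_k / im ∂_{k+1}:

  H_0: rank C_0 − rank ∂_1 = 5 − 4 = 1, and the invariant factors of ∂_1 are all 1, so H_0 ≅ Z.
  H_1: rank ker ∂_1 − rank ∂_2 = (6 − 4) − 1 = 1, and the invariant factors of ∂_2 are all 1, so H_1 ≅ Z.
  H_2: rank ker ∂_2 − rank ∂_3 = (1 − 1) − 0 = 0, and there is no ∂_3, so H_2 ≅ 0.

H_0 ≅ Z,  H_1 ≅ Z,  H_2 = 0.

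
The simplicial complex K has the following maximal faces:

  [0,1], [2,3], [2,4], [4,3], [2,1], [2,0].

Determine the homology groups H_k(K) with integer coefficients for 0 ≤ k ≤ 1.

H_0 = Z,  H_1 = Z^2.

We work with the vertex ordering 0 < 1 < 2 < 3 < 4. The simplices of K, each written with vertices in increasing order, are:

  0-simplices (5): [0], [1], [2], [3], [4]
  1-simplices (6): [0,1], [0,2], [1,2], [2,3], [2,4], [3,4]

so the chain groups are C_0 ≅ Z^5, C_1 ≅ Z^6.

The boundary map ∂_1: C_1 → C_0 is given by ∂[p,q] = [q] − [p].
This gives a 5×6 integer matrix of rank 4; reducing to Smith normal form yields diagonal entries (1,1,1,1).

Reading off H_k = ker ∂_k / im ∂_{k+1}:

  H_0: rank C_0 − rank ∂_1 = 5 − 4 = 1, and the invariant factors of ∂_1 are all 1, so H_0 = Z.
  H_1: rank ker ∂_1 − rank ∂_2 = (6 − 4) − 0 = 2, and there is no ∂_2, so H_1 = Z^2.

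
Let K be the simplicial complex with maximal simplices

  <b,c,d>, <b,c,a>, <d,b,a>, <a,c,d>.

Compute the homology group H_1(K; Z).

H_1 ≅ 0.

We work with the vertex ordering a < b < c < d. The simplices of K, each written with vertices in increasing order, are:

  0-simplices (4): a, b, c, d
  1-simplices (6): ab, ac, ad, bc, bd, cd
  2-simplices (4): abc, abd, acd, bcd

so the chain groups are C_0 ≅ Z^4, C_1 ≅ Z^6, C_2 ≅ Z^4.

Boundary ∂_1: C_1 → C_0 sends each edge [p,q] (with p < q) to q − p. For instance
  ∂bc = c − b.
As a 4×6 matrix over Z this has rank 3, with invariant factors (1,1,1).

Boundary ∂_2: C_2 → C_1 maps a triangle to the signed sum of its edges. For instance
  ∂acd = cd − ad + ac,
  ∂abc = bc − ac + ab.
As a 6×4 matrix over Z this has rank 3, with invariant factors (1,1,1).

From H_k ≅ ker(∂_k) / im(∂_{k+1}) we obtain:

  H_1: rank ker ∂_1 − rank ∂_2 = (6 − 3) − 3 = 0, and the invariant factors of ∂_2 are all 1, so H_1 = 0.

(K is a triangulation of the 2-sphere S^2.)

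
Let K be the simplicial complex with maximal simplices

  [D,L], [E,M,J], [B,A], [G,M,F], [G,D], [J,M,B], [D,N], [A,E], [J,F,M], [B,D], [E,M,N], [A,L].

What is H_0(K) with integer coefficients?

Fix the vertex order A < B < D < E < F < G < J < L < M < N and write every simplex with vertices in increasing order. Then dim K = 2 and the simplices of K are:

  0-simplices (10): A, B, D, E, F, G, J, L, M, N
  1-simplices (18): AB, AE, AL, BD, BJ, BM, DG, DL, DN, EJ, EM, EN, FG, FJ, FM, GM, JM, MN
  2-simplices (5): BJM, EJM, EMN, FGM, FJM

giving chain groups C_0 ≅ Z^10, C_1 ≅ Z^18, C_2 ≅ Z^5.

∂_1: C_1 → C_0 is given by ∂[p,q] = [q] − [p].
This gives a 10×18 integer matrix of rank 9; reducing to Smith normal form yields diagonal entries (1,1,1,1,1,1,1,1,1).

Boundary ∂_2: C_2 → C_1 acts by ∂[p,q,r] = [q,r] − [p,r] + [p,q]. For instance
  ∂EMN = MN − EN + EM,
  ∂EJM = JM − EM + EJ.
The resulting 18×5 matrix has rank 5, and its Smith normal form has invariant factors (1,1,1,1,1).

From H_k ≅ ker(∂_k) / im(∂_{k+1}) we obtain:

  H_0: rank C_0 − rank ∂_1 = 10 − 9 = 1, and the invariant factors of ∂_1 are all 1, so H_0 ≅ Z.

H_0 = Z.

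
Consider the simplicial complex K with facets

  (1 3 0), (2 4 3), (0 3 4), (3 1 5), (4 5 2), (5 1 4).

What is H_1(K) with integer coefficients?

H_1 = Z.

Order the vertices as 0 < 1 < 2 < 3 < 4 < 5. Listing each simplex with vertices in this order, K has dimension 2 with simplices:

  0-simplices (6): [0], [1], [2], [3], [4], [5]
  1-simplices (12): [0,1], [0,3], [0,4], [1,3], [1,4], [1,5], [2,3], [2,4], [2,5], [3,4], [3,5], [4,5]
  2-simplices (6): [0,1,3], [0,3,4], [1,3,5], [1,4,5], [2,3,4], [2,4,5]

so the chain groups are C_0 ≅ Z^6, C_1 ≅ Z^12, C_2 ≅ Z^6.

∂_1: C_1 → C_0 sends each edge [p,q] (with p < q) to q − p. For instance
  ∂[0,1] = [1] − [0].
This gives a 6×12 integer matrix of rank 5; reducing to Smith normal form yields diagonal entries (1,1,1,1,1).

The boundary map ∂_2: C_2 → C_1 sends each 2-simplex [p,q,r] to [q,r] − [p,r] + [p,q]. For instance
  ∂[2,4,5] = [4,5] − [2,5] + [2,4],
  ∂[1,4,5] = [4,5] − [1,5] + [1,4].
This gives a 12×6 integer matrix of rank 6; reducing to Smith normal form yields diagonal entries (1,1,1,1,1,1).

Computing H_k = (kernel of ∂_k) / (image of ∂_{k+1}):

  H_1: rank ker ∂_1 − rank ∂_2 = (12 − 5) − 6 = 1, and the invariant factors of ∂_2 are all 1, so H_1 ≅ Z.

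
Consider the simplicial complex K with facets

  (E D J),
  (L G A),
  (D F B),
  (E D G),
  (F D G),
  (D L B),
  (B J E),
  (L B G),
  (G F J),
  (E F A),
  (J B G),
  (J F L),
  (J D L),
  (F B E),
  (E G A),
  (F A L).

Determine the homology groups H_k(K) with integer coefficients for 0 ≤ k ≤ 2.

H_0 ≅ Z,  H_1 ≅ Z^2,  H_2 ≅ Z.

Order the vertices as A < B < D < E < F < G < J < L. Listing each simplex with vertices in this order, K has dimension 2 with simplices:

  0-simplices (8): A, B, D, E, F, G, J, L
  1-simplices (24): AE, AF, AG, AL, BD, BE, BF, BG, BJ, BL, DE, DF, DG, DJ, DL, EF, EG, EJ, FG, FJ, FL, GJ, GL, JL
  2-simplices (16): AEF, AEG, AFL, AGL, BDF, BDL, BEF, BEJ, BGJ, BGL, DEG, DEJ, DFG, DJL, FGJ, FJL

so the chain groups are C_0 ≅ Z^8, C_1 ≅ Z^24, C_2 ≅ Z^16.

Boundary ∂_1: C_1 → C_0 maps an edge to its endpoints' difference, ∂[p,q] = q − p.
The resulting 8×24 matrix has rank 7, and its Smith normal form has invariant factors (1,1,1,1,1,1,1).

∂_2: C_2 → C_1 maps a triangle to the signed sum of its edges. For instance
  ∂AEG = EG − AG + AE,
  ∂AFL = FL − AL + AF.
This gives a 24×16 integer matrix of rank 15; reducing to Smith normal form yields diagonal entries (1,1,1,1,1,1,1,1,1,1,1,1,1,1,1).

Computing H_k = (kernel of ∂_k) / (image of ∂_{k+1}):

  H_0: rank C_0 − rank ∂_1 = 8 − 7 = 1, and the invariant factors of ∂_1 are all 1, so H_0 ≅ Z.
  H_1: rank ker ∂_1 − rank ∂_2 = (24 − 7) − 15 = 2, and the invariant factors of ∂_2 are all 1, so H_1 ≅ Z^2.
  H_2: rank ker ∂_2 − rank ∂_3 = (16 − 15) − 0 = 1, and there is no ∂_3, so H_2 ≅ Z.

As a check, the Euler characteristic is 8 − 24 + 16 = 0, which agrees with 1 − 2 + 1 = 0.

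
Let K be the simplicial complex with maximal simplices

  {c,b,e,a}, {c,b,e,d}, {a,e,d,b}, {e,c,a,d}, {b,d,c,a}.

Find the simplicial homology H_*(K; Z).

Fix the vertex order a < b < c < d < e and write every simplex with vertices in increasing order. Then dim K = 3 and the simplices of K are:

  0-simplices (5): a, b, c, d, e
  1-simplices (10): ab, ac, ad, ae, bc, bd, be, cd, ce, de
  2-simplices (10): abc, abd, abe, acd, ace, ade, bcd, bce, bde, cde
  3-simplices (5): abcd, abce, abde, acde, bcde

giving chain groups C_0 ≅ Z^5, C_1 ≅ Z^10, C_2 ≅ Z^10, C_3 ≅ Z^5.

∂_1: C_1 → C_0 is given by ∂[p,q] = [q] − [p].
This gives a 5×10 integer matrix of rank 4; reducing to Smith normal form yields diagonal entries (1,1,1,1).

∂_2: C_2 → C_1 acts by ∂[p,q,r] = [q,r] − [p,r] + [p,q]. For instance
  ∂abc = bc − ac + ab,
  ∂ade = de − ae + ad.
As a 10×10 matrix over Z this has rank 6, with invariant factors (1,1,1,1,1,1).

∂_3: C_3 → C_2 sends each 3-simplex σ to the alternating sum Σ_i (−1)^i (σ with its i-th vertex removed). For instance
  ∂abce = bce − ace + abe − abc,
  ∂bcde = cde − bde + bce − bcd.
The resulting 10×5 matrix has rank 4, and its Smith normal form has invariant factors (1,1,1,1).

From H_k ≅ ker(∂_k) / im(∂_{k+1}) we obtain:

  H_0: rank C_0 − rank ∂_1 = 5 − 4 = 1, and the invariant factors of ∂_1 are all 1, so H_0 = Z.
  H_1: rank ker ∂_1 − rank ∂_2 = (10 − 4) − 6 = 0, and the invariant factors of ∂_2 are all 1, so H_1 = 0.
  H_2: rank ker ∂_2 − rank ∂_3 = (10 − 6) − 4 = 0, and the invariant factors of ∂_3 are all 1, so H_2 = 0.
  H_3: rank ker ∂_3 − rank ∂_4 = (5 − 4) − 0 = 1, and there is no ∂_4, so H_3 = Z.

H_0 = Z,  H_1 = 0,  H_2 = 0,  H_3 = Z.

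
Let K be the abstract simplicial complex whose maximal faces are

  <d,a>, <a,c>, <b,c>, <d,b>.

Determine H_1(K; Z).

K has 4 vertices, 4 edges.
rank ∂_1 = 3, rank ∂_2 = 0 ⇒ b_1 = 4 − 3 − 0 = 1. So H_1 ≅ Z.

H_1 = Z.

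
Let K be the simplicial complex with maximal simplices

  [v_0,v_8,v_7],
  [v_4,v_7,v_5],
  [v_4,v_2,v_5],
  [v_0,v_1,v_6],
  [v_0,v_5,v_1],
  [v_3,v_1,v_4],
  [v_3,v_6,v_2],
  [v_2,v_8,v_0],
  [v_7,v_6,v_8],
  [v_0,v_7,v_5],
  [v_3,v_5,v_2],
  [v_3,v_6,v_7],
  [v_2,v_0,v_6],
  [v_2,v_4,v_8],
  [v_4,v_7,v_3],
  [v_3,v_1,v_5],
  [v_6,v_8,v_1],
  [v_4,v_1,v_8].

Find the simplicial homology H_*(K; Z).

H_0 ≅ Z,  H_1 ≅ Z ⊕ Z/2,  H_2 = 0.

Take the total order v_0 < v_1 < v_2 < v_3 < v_4 < v_5 < v_6 < v_7 < v_8 on the vertex set. Then K (dimension 2) consists of the simplices:

  0-simplices (9): [v_0], [v_1], [v_2], [v_3], [v_4], [v_5], [v_6], [v_7], [v_8]
  1-simplices (27): (27 of them)
  2-simplices (18): (18 of them)

giving chain groups C_0 ≅ Z^9, C_1 ≅ Z^27, C_2 ≅ Z^18.

∂_1: C_1 → C_0 is given by ∂[p,q] = [q] − [p]. For instance
  ∂[v_0,v_5] = [v_5] − [v_0].
The resulting 9×27 matrix has rank 8, and its Smith normal form has invariant factors (1,1,1,1,1,1,1,1).

The boundary map ∂_2: C_2 → C_1 maps a triangle to the signed sum of its edges. For instance
  ∂[v_1,v_4,v_8] = [v_4,v_8] − [v_1,v_8] + [v_1,v_4],
  ∂[v_0,v_2,v_8] = [v_2,v_8] − [v_0,v_8] + [v_0,v_2].
This gives a 27×18 integer matrix of rank 18; reducing to Smith normal form yields diagonal entries (1,1,1,1,1,1,1,1,1,1,1,1,1,1,1,1,1,2).

Computing H_k = (kernel of ∂_k) / (image of ∂_{k+1}):

  H_0: rank C_0 − rank ∂_1 = 9 − 8 = 1, and the invariant factors of ∂_1 are all 1, so H_0 ≅ Z.
  H_1: rank ker ∂_1 − rank ∂_2 = (27 − 8) − 18 = 1, and ∂_2 has invariant factor 2 > 1, so H_1 ≅ Z ⊕ Z/2.
  H_2: rank ker ∂_2 − rank ∂_3 = (18 − 18) − 0 = 0, and there is no ∂_3, so H_2 ≅ 0.

As a check, the Euler characteristic is 9 − 27 + 18 = 0, which agrees with 1 − 1 + 0 = 0.
(K is a triangulation of the Klein bottle.)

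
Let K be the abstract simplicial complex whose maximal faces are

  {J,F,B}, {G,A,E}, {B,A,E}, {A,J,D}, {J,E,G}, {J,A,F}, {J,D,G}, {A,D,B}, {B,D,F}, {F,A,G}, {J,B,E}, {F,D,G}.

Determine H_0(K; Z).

Fix the vertex order A < B < D < E < F < G < J and write every simplex with vertices in increasing order. Then dim K = 2 and the simplices of K are:

  0-simplices (7): A, B, D, E, F, G, J
  1-simplices (18): AB, AD, AE, AF, AG, AJ, BD, BE, BF, BJ, DF, DG, DJ, EG, EJ, FG, FJ, GJ
  2-simplices (12): ABD, ABE, ADJ, AEG, AFG, AFJ, BDF, BEJ, BFJ, DFG, DGJ, EGJ

giving chain groups C_0 ≅ Z^7, C_1 ≅ Z^18, C_2 ≅ Z^12.

Boundary ∂_1: C_1 → C_0 is given by ∂[p,q] = [q] − [p].
This gives a 7×18 integer matrix of rank 6; reducing to Smith normal form yields diagonal entries (1,1,1,1,1,1).

The boundary map ∂_2: C_2 → C_1 sends each 2-simplex [p,q,r] to [q,r] − [p,r] + [p,q]. For instance
  ∂BEJ = EJ − BJ + BE,
  ∂BDF = DF − BF + BD.
The resulting 18×12 matrix has rank 12, and its Smith normal form has invariant factors (1,1,1,1,1,1,1,1,1,1,1,2).

Reading off H_k = ker ∂_k / im ∂_{k+1}:

  H_0: rank C_0 − rank ∂_1 = 7 − 6 = 1, and the invariant factors of ∂_1 are all 1, so H_0 ≅ Z.

(K is a triangulation of the real projective plane RP^2.)

H_0 ≅ Z.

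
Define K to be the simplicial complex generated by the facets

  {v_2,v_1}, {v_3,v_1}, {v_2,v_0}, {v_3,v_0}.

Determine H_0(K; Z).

We work with the vertex ordering v_0 < v_1 < v_2 < v_3. The simplices of K, each written with vertices in increasing order, are:

  0-simplices (4): [v_0], [v_1], [v_2], [v_3]
  1-simplices (4): [v_0,v_2], [v_0,v_3], [v_1,v_2], [v_1,v_3]

so the chain groups are C_0 ≅ Z^4, C_1 ≅ Z^4.

Boundary ∂_1: C_1 → C_0 sends each edge [p,q] (with p < q) to q − p.
The resulting 4×4 matrix has rank 3, and its Smith normal form has invariant factors (1,1,1).

Now H_k = ker ∂_k / im ∂_{k+1}, so:

  H_0: rank C_0 − rank ∂_1 = 4 − 3 = 1, and the invariant factors of ∂_1 are all 1, so H_0 ≅ Z.

H_0 = Z.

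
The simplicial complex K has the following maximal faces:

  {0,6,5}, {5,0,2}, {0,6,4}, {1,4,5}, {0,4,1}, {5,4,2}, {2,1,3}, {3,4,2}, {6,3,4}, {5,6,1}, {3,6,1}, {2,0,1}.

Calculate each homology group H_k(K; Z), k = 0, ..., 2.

H_0 = Z,  H_1 = Z/2Z,  H_2 = 0.

Fix the vertex order 0 < 1 < 2 < 3 < 4 < 5 < 6 and write every simplex with vertices in increasing order. Then dim K = 2 and the simplices of K are:

  0-simplices (7): [0], [1], [2], [3], [4], [5], [6]
  1-simplices (18): [0,1], [0,2], [0,4], [0,5], [0,6], [1,2], [1,3], [1,4], [1,5], [1,6], [2,3], [2,4], [2,5], [3,4], [3,6], [4,5], [4,6], [5,6]
  2-simplices (12): [0,1,2], [0,1,4], [0,2,5], [0,4,6], [0,5,6], [1,2,3], [1,3,6], [1,4,5], [1,5,6], [2,3,4], [2,4,5], [3,4,6]

so the chain groups are C_0 ≅ Z^7, C_1 ≅ Z^18, C_2 ≅ Z^12.

Boundary ∂_1: C_1 → C_0 maps an edge to its endpoints' difference, ∂[p,q] = q − p.
The resulting 7×18 matrix has rank 6, and its Smith normal form has invariant factors (1,1,1,1,1,1).

∂_2: C_2 → C_1 maps a triangle to the signed sum of its edges. For instance
  ∂[3,4,6] = [4,6] − [3,6] + [3,4],
  ∂[0,5,6] = [5,6] − [0,6] + [0,5].
The 18×12 boundary matrix has rank 12 and Smith normal form diag(1,1,1,1,1,1,1,1,1,1,1,2).

Now H_k = ker ∂_k / im ∂_{k+1}, so:

  H_0: rank C_0 − rank ∂_1 = 7 − 6 = 1, and the invariant factors of ∂_1 are all 1, so H_0 ≅ Z.
  H_1: rank ker ∂_1 − rank ∂_2 = (18 − 6) − 12 = 0, and ∂_2 has invariant factor 2 > 1, so H_1 ≅ Z/2Z.
  H_2: rank ker ∂_2 − rank ∂_3 = (12 − 12) − 0 = 0, and there is no ∂_3, so H_2 ≅ 0.

As a check, the Euler characteristic is 7 − 18 + 12 = 1, which agrees with 1 − 0 + 0 = 1.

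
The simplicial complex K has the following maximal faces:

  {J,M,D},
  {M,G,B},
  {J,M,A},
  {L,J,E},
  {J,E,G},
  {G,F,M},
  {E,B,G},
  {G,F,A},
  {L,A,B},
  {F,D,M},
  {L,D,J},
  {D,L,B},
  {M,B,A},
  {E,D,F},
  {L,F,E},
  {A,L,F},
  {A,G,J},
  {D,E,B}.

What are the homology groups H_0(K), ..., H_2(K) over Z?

H_0 = Z,  H_1 = Z ⊕ Z_2,  H_2 = 0.

We work with the vertex ordering A < B < D < E < F < G < J < L < M. The simplices of K, each written with vertices in increasing order, are:

  0-simplices (9): A, B, D, E, F, G, J, L, M
  1-simplices (27): AB, AF, AG, AJ, AL, AM, BD, BE, BG, BL, BM, DE, DF, DJ, DL, DM, EF, EG, EJ, EL, FG, FL, FM, GJ, GM, JL, JM
  2-simplices (18): ABL, ABM, AFG, AFL, AGJ, AJM, BDE, BDL, BEG, BGM, DEF, DFM, DJL, DJM, EFL, EGJ, EJL, FGM

giving chain groups C_0 ≅ Z^9, C_1 ≅ Z^27, C_2 ≅ Z^18.

Boundary ∂_1: C_1 → C_0 maps an edge to its endpoints' difference, ∂[p,q] = q − p. For instance
  ∂EG = G − E.
The 9×27 boundary matrix has rank 8 and Smith normal form diag(1,1,1,1,1,1,1,1).

The boundary map ∂_2: C_2 → C_1 sends each 2-simplex [p,q,r] to [q,r] − [p,r] + [p,q]. For instance
  ∂AJM = JM − AM + AJ,
  ∂FGM = GM − FM + FG.
The 27×18 boundary matrix has rank 18 and Smith normal form diag(1,1,1,1,1,1,1,1,1,1,1,1,1,1,1,1,1,2).

Computing H_k = (kernel of ∂_k) / (image of ∂_{k+1}):

  H_0: rank C_0 − rank ∂_1 = 9 − 8 = 1, and the invariant factors of ∂_1 are all 1, so H_0 ≅ Z.
  H_1: rank ker ∂_1 − rank ∂_2 = (27 − 8) − 18 = 1, and ∂_2 has invariant factor 2 > 1, so H_1 ≅ Z ⊕ Z_2.
  H_2: rank ker ∂_2 − rank ∂_3 = (18 − 18) − 0 = 0, and there is no ∂_3, so H_2 ≅ 0.

(K is a triangulation of the Klein bottle.)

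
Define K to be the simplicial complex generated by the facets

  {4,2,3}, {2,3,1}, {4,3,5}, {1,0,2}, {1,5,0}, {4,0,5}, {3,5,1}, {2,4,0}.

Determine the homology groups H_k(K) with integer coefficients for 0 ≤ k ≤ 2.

Take the total order 0 < 1 < 2 < 3 < 4 < 5 on the vertex set. Then K (dimension 2) consists of the simplices:

  0-simplices (6): [0], [1], [2], [3], [4], [5]
  1-simplices (12): [0,1], [0,2], [0,4], [0,5], [1,2], [1,3], [1,5], [2,3], [2,4], [3,4], [3,5], [4,5]
  2-simplices (8): [0,1,2], [0,1,5], [0,2,4], [0,4,5], [1,2,3], [1,3,5], [2,3,4], [3,4,5]

giving chain groups C_0 ≅ Z^6, C_1 ≅ Z^12, C_2 ≅ Z^8.

Boundary ∂_1: C_1 → C_0 is given by ∂[p,q] = [q] − [p]. For instance
  ∂[1,2] = [2] − [1].
The resulting 6×12 matrix has rank 5, and its Smith normal form has invariant factors (1,1,1,1,1).

Boundary ∂_2: C_2 → C_1 maps a triangle to the signed sum of its edges. For instance
  ∂[3,4,5] = [4,5] − [3,5] + [3,4],
  ∂[0,4,5] = [4,5] − [0,5] + [0,4].
The 12×8 boundary matrix has rank 7 and Smith normal form diag(1,1,1,1,1,1,1).

From H_k ≅ ker(∂_k) / im(∂_{k+1}) we obtain:

  H_0: rank C_0 − rank ∂_1 = 6 − 5 = 1, and the invariant factors of ∂_1 are all 1, so H_0 ≅ Z.
  H_1: rank ker ∂_1 − rank ∂_2 = (12 − 5) − 7 = 0, and the invariant factors of ∂_2 are all 1, so H_1 ≅ 0.
  H_2: rank ker ∂_2 − rank ∂_3 = (8 − 7) − 0 = 1, and there is no ∂_3, so H_2 ≅ Z.

As a check, the Euler characteristic is 6 − 12 + 8 = 2, which agrees with 1 − 0 + 1 = 2.

H_0 = Z,  H_1 = 0,  H_2 = Z.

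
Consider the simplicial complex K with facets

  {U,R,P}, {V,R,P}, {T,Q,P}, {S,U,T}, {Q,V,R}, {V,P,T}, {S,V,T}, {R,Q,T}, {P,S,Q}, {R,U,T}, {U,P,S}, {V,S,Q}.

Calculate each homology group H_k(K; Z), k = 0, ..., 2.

H_0 = Z,  H_1 = Z_2,  H_2 = 0.

We work with the vertex ordering P < Q < R < S < T < U < V. The simplices of K, each written with vertices in increasing order, are:

  0-simplices (7): P, Q, R, S, T, U, V
  1-simplices (18): PQ, PR, PS, PT, PU, PV, QR, QS, QT, QV, RT, RU, RV, ST, SU, SV, TU, TV
  2-simplices (12): PQS, PQT, PRU, PRV, PSU, PTV, QRT, QRV, QSV, RTU, STU, STV

Hence C_0 ≅ Z^7, C_1 ≅ Z^18, C_2 ≅ Z^12.

Boundary ∂_1: C_1 → C_0 maps an edge to its endpoints' difference, ∂[p,q] = q − p.
As a 7×18 matrix over Z this has rank 6, with invariant factors (1,1,1,1,1,1).

∂_2: C_2 → C_1 maps a triangle to the signed sum of its edges. For instance
  ∂QSV = SV − QV + QS,
  ∂PQS = QS − PS + PQ.
As a 18×12 matrix over Z this has rank 12, with invariant factors (1,1,1,1,1,1,1,1,1,1,1,2).

Computing H_k = (kernel of ∂_k) / (image of ∂_{k+1}):

  H_0: rank C_0 − rank ∂_1 = 7 − 6 = 1, and the invariant factors of ∂_1 are all 1, so H_0 ≅ Z.
  H_1: rank ker ∂_1 − rank ∂_2 = (18 − 6) − 12 = 0, and ∂_2 has invariant factor 2 > 1, so H_1 ≅ Z_2.
  H_2: rank ker ∂_2 − rank ∂_3 = (12 − 12) − 0 = 0, and there is no ∂_3, so H_2 ≅ 0.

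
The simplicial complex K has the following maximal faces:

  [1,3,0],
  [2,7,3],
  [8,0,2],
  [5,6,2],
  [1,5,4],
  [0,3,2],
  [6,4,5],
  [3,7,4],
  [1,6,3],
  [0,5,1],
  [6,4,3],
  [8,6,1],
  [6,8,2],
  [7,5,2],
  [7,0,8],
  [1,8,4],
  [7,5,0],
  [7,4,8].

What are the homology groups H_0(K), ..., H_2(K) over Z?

H_0 ≅ Z,  H_1 ≅ Z ⊕ Z/2,  H_2 = 0.

Fix the vertex order 0 < 1 < 2 < 3 < 4 < 5 < 6 < 7 < 8 and write every simplex with vertices in increasing order. Then dim K = 2 and the simplices of K are:

  0-simplices (9): [0], [1], [2], [3], [4], [5], [6], [7], [8]
  1-simplices (27): (27 of them)
  2-simplices (18): [0,1,3], [0,1,5], [0,2,3], [0,2,8], [0,5,7], [0,7,8], [1,3,6], [1,4,5], [1,4,8], [1,6,8], [2,3,7], [2,5,6], [2,5,7], [2,6,8], [3,4,6], [3,4,7], [4,5,6], [4,7,8]

giving chain groups C_0 ≅ Z^9, C_1 ≅ Z^27, C_2 ≅ Z^18.

The boundary map ∂_1: C_1 → C_0 is given by ∂[p,q] = [q] − [p].
As a 9×27 matrix over Z this has rank 8, with invariant factors (1,1,1,1,1,1,1,1).

∂_2: C_2 → C_1 sends each 2-simplex [p,q,r] to [q,r] − [p,r] + [p,q]. For instance
  ∂[4,5,6] = [5,6] − [4,6] + [4,5],
  ∂[0,1,5] = [1,5] − [0,5] + [0,1].
The resulting 27×18 matrix has rank 18, and its Smith normal form has invariant factors (1,1,1,1,1,1,1,1,1,1,1,1,1,1,1,1,1,2).

Now H_k = ker ∂_k / im ∂_{k+1}, so:

  H_0: rank C_0 − rank ∂_1 = 9 − 8 = 1, and the invariant factors of ∂_1 are all 1, so H_0 ≅ Z.
  H_1: rank ker ∂_1 − rank ∂_2 = (27 − 8) − 18 = 1, and ∂_2 has invariant factor 2 > 1, so H_1 ≅ Z ⊕ Z/2.
  H_2: rank ker ∂_2 − rank ∂_3 = (18 − 18) − 0 = 0, and there is no ∂_3, so H_2 ≅ 0.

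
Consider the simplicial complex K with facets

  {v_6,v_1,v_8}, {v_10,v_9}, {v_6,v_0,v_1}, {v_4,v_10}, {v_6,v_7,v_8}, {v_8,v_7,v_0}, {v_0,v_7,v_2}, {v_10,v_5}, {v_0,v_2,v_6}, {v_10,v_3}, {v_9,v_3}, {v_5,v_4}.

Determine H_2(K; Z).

Take the total order v_0 < v_1 < v_2 < v_3 < v_4 < v_5 < v_6 < v_7 < v_8 < v_9 < v_10 on the vertex set. Then K (dimension 2) consists of the simplices:

  0-simplices (11): [v_0], [v_1], [v_2], [v_3], [v_4], [v_5], [v_6], [v_7], [v_8], [v_9], [v_10]
  1-simplices (18): (18 of them)
  2-simplices (6): [v_0,v_1,v_6], [v_0,v_2,v_6], [v_0,v_2,v_7], [v_0,v_7,v_8], [v_1,v_6,v_8], [v_6,v_7,v_8]

so the chain groups are C_0 ≅ Z^11, C_1 ≅ Z^18, C_2 ≅ Z^6.

The boundary map ∂_1: C_1 → C_0 is given by ∂[p,q] = [q] − [p]. For instance
  ∂[v_9,v_10] = [v_10] − [v_9].
As a 11×18 matrix over Z this has rank 9, with invariant factors (1,1,1,1,1,1,1,1,1).

The boundary map ∂_2: C_2 → C_1 maps a triangle to the signed sum of its edges. For instance
  ∂[v_0,v_2,v_6] = [v_2,v_6] − [v_0,v_6] + [v_0,v_2],
  ∂[v_0,v_7,v_8] = [v_7,v_8] − [v_0,v_8] + [v_0,v_7].
This gives a 18×6 integer matrix of rank 6; reducing to Smith normal form yields diagonal entries (1,1,1,1,1,1).

Now H_k = ker ∂_k / im ∂_{k+1}, so:

  H_2: rank ker ∂_2 − rank ∂_3 = (6 − 6) − 0 = 0, and there is no ∂_3, so H_2 = 0.

(K is a triangulation of the disjoint union of the cylinder S^1 x I and a wedge of 2 circles.)

H_2 ≅ 0.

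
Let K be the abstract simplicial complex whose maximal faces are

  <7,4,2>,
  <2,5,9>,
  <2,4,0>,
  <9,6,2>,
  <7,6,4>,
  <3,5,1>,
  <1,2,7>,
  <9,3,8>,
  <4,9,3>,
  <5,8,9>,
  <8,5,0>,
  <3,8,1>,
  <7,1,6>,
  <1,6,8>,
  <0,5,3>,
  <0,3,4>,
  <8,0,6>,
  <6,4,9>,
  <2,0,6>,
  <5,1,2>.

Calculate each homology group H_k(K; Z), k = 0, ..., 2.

H_0 ≅ Z,  H_1 ≅ Z × Z/2,  H_2 = 0.

Take the total order 0 < 1 < 2 < 3 < 4 < 5 < 6 < 7 < 8 < 9 on the vertex set. Then K (dimension 2) consists of the simplices:

  0-simplices (10): [0], [1], [2], [3], [4], [5], [6], [7], [8], [9]
  1-simplices (30): (30 of them)
  2-simplices (20): (20 of them)

giving chain groups C_0 ≅ Z^10, C_1 ≅ Z^30, C_2 ≅ Z^20.

∂_1: C_1 → C_0 is given by ∂[p,q] = [q] − [p]. For instance
  ∂[2,7] = [7] − [2].
As a 10×30 matrix over Z this has rank 9, with invariant factors (1,1,1,1,1,1,1,1,1).

Boundary ∂_2: C_2 → C_1 sends each 2-simplex [p,q,r] to [q,r] − [p,r] + [p,q]. For instance
  ∂[0,6,8] = [6,8] − [0,8] + [0,6],
  ∂[4,6,9] = [6,9] − [4,9] + [4,6].
The resulting 30×20 matrix has rank 20, and its Smith normal form has invariant factors (1,1,1,1,1,1,1,1,1,1,1,1,1,1,1,1,1,1,1,2).

Now H_k = ker ∂_k / im ∂_{k+1}, so:

  H_0: rank C_0 − rank ∂_1 = 10 − 9 = 1, and the invariant factors of ∂_1 are all 1, so H_0 ≅ Z.
  H_1: rank ker ∂_1 − rank ∂_2 = (30 − 9) − 20 = 1, and ∂_2 has invariant factor 2 > 1, so H_1 ≅ Z × Z/2.
  H_2: rank ker ∂_2 − rank ∂_3 = (20 − 20) − 0 = 0, and there is no ∂_3, so H_2 ≅ 0.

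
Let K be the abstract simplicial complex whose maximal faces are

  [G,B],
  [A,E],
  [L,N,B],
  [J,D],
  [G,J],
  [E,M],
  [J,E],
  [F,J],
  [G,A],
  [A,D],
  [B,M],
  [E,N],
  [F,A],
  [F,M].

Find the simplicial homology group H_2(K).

Take the total order A < B < D < E < F < G < J < L < M < N on the vertex set. Then K (dimension 2) consists of the simplices:

  0-simplices (10): A, B, D, E, F, G, J, L, M, N
  1-simplices (16): AD, AE, AF, AG, BG, BL, BM, BN, DJ, EJ, EM, EN, FJ, FM, GJ, LN
  2-simplices (1): BLN

Hence C_0 ≅ Z^10, C_1 ≅ Z^16, C_2 ≅ Z^1.

The boundary map ∂_1: C_1 → C_0 is given by ∂[p,q] = [q] − [p]. For instance
  ∂AF = F − A.
This gives a 10×16 integer matrix of rank 9; reducing to Smith normal form yields diagonal entries (1,1,1,1,1,1,1,1,1).

∂_2: C_2 → C_1 acts by ∂[p,q,r] = [q,r] − [p,r] + [p,q]. For instance
  ∂BLN = LN − BN + BL.
The 16×1 boundary matrix has rank 1 and Smith normal form diag(1).

Reading off H_k = ker ∂_k / im ∂_{k+1}:

  H_2: rank ker ∂_2 − rank ∂_3 = (1 − 1) − 0 = 0, and there is no ∂_3, so H_2 ≅ 0.

H_2 = 0.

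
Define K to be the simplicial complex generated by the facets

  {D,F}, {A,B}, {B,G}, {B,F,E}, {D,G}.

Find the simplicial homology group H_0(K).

Take the total order A < B < D < E < F < G on the vertex set. Then K (dimension 2) consists of the simplices:

  0-simplices (6): A, B, D, E, F, G
  1-simplices (7): AB, BE, BF, BG, DF, DG, EF
  2-simplices (1): BEF

giving chain groups C_0 ≅ Z^6, C_1 ≅ Z^7, C_2 ≅ Z^1.

The boundary map ∂_1: C_1 → C_0 maps an edge to its endpoints' difference, ∂[p,q] = q − p.
The 6×7 boundary matrix has rank 5 and Smith normal form diag(1,1,1,1,1).

Boundary ∂_2: C_2 → C_1 maps a triangle to the signed sum of its edges. For instance
  ∂BEF = EF − BF + BE.
As a 7×1 matrix over Z this has rank 1, with invariant factors (1).

From H_k ≅ ker(∂_k) / im(∂_{k+1}) we obtain:

  H_0: rank C_0 − rank ∂_1 = 6 − 5 = 1, and the invariant factors of ∂_1 are all 1, so H_0 ≅ Z.

H_0 = Z.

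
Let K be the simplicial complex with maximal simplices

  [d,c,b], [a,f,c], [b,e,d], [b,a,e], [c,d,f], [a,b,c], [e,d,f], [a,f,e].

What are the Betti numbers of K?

We work with the vertex ordering a < b < c < d < e < f. The simplices of K, each written with vertices in increasing order, are:

  0-simplices (6): a, b, c, d, e, f
  1-simplices (12): ab, ac, ae, af, bc, bd, be, cd, cf, de, df, ef
  2-simplices (8): abc, abe, acf, aef, bcd, bde, cdf, def

so the chain groups are C_0 ≅ Z^6, C_1 ≅ Z^12, C_2 ≅ Z^8.

∂_1: C_1 → C_0 sends each edge [p,q] (with p < q) to q − p. For instance
  ∂ab = b − a.
As a 6×12 matrix over Z this has rank 5, with invariant factors (1,1,1,1,1).

Boundary ∂_2: C_2 → C_1 sends each 2-simplex [p,q,r] to [q,r] − [p,r] + [p,q]. For instance
  ∂cdf = df − cf + cd,
  ∂bcd = cd − bd + bc.
The 12×8 boundary matrix has rank 7 and Smith normal form diag(1,1,1,1,1,1,1).

From H_k ≅ ker(∂_k) / im(∂_{k+1}) we obtain:

  H_0: rank C_0 − rank ∂_1 = 6 − 5 = 1, and the invariant factors of ∂_1 are all 1, so H_0 = Z.
  H_1: rank ker ∂_1 − rank ∂_2 = (12 − 5) − 7 = 0, and the invariant factors of ∂_2 are all 1, so H_1 = 0.
  H_2: rank ker ∂_2 − rank ∂_3 = (8 − 7) − 0 = 1, and there is no ∂_3, so H_2 = Z.

Hence the Betti numbers are b_0 = 1, b_1 = 0, b_2 = 1.

b_0 = 1, b_1 = 0, b_2 = 1.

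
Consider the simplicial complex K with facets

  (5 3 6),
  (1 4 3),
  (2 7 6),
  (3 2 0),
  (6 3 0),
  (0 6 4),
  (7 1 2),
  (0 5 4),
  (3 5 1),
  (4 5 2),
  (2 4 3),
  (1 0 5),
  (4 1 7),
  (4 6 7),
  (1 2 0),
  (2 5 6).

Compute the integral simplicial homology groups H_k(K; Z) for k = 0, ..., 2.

H_0 = Z,  H_1 = Z^2,  H_2 = Z.

Take the total order 0 < 1 < 2 < 3 < 4 < 5 < 6 < 7 on the vertex set. Then K (dimension 2) consists of the simplices:

  0-simplices (8): [0], [1], [2], [3], [4], [5], [6], [7]
  1-simplices (24): (24 of them)
  2-simplices (16): [0,1,2], [0,1,5], [0,2,3], [0,3,6], [0,4,5], [0,4,6], [1,2,7], [1,3,4], [1,3,5], [1,4,7], [2,3,4], [2,4,5], [2,5,6], [2,6,7], [3,5,6], [4,6,7]

giving chain groups C_0 ≅ Z^8, C_1 ≅ Z^24, C_2 ≅ Z^16.

Boundary ∂_1: C_1 → C_0 maps an edge to its endpoints' difference, ∂[p,q] = q − p.
The resulting 8×24 matrix has rank 7, and its Smith normal form has invariant factors (1,1,1,1,1,1,1).

The boundary map ∂_2: C_2 → C_1 maps a triangle to the signed sum of its edges. For instance
  ∂[0,1,2] = [1,2] − [0,2] + [0,1],
  ∂[1,3,4] = [3,4] − [1,4] + [1,3].
As a 24×16 matrix over Z this has rank 15, with invariant factors (1,1,1,1,1,1,1,1,1,1,1,1,1,1,1).

Reading off H_k = ker ∂_k / im ∂_{k+1}:

  H_0: rank C_0 − rank ∂_1 = 8 − 7 = 1, and the invariant factors of ∂_1 are all 1, so H_0 = Z.
  H_1: rank ker ∂_1 − rank ∂_2 = (24 − 7) − 15 = 2, and the invariant factors of ∂_2 are all 1, so H_1 = Z^2.
  H_2: rank ker ∂_2 − rank ∂_3 = (16 − 15) − 0 = 1, and there is no ∂_3, so H_2 = Z.

As a check, the Euler characteristic is 8 − 24 + 16 = 0, which agrees with 1 − 2 + 1 = 0.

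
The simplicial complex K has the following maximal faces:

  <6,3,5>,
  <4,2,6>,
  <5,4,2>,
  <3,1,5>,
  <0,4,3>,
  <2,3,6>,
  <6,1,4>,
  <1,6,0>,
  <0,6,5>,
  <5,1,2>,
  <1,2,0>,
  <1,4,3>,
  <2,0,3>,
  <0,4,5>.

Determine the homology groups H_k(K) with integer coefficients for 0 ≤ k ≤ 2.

K has 7 vertices, 21 edges, 14 triangles.
rank ∂_0 = 0, rank ∂_1 = 6 ⇒ b_0 = 7 − 0 − 6 = 1; all invariant factors of ∂_1 are 1 so no torsion. So H_0 ≅ Z.
rank ∂_1 = 6, rank ∂_2 = 13 ⇒ b_1 = 21 − 6 − 13 = 2; all invariant factors of ∂_2 are 1 so no torsion. So H_1 ≅ Z^2.
rank ∂_2 = 13, rank ∂_3 = 0 ⇒ b_2 = 14 − 13 − 0 = 1. So H_2 ≅ Z.

H_0 ≅ Z,  H_1 ≅ Z^2,  H_2 ≅ Z.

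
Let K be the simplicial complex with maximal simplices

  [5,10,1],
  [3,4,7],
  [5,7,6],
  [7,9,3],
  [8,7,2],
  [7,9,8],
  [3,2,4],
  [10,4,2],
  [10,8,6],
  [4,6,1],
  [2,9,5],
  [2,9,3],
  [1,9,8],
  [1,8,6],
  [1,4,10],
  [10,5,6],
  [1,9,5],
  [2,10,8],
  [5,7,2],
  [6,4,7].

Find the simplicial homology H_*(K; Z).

H_0 = Z,  H_1 = Z ⊕ Z/2Z,  H_2 = 0.

Fix the vertex order 1 < 2 < 3 < 4 < 5 < 6 < 7 < 8 < 9 < 10 and write every simplex with vertices in increasing order. Then dim K = 2 and the simplices of K are:

  0-simplices (10): [1], [2], [3], [4], [5], [6], [7], [8], [9], [10]
  1-simplices (30): (30 of them)
  2-simplices (20): (20 of them)

giving chain groups C_0 ≅ Z^10, C_1 ≅ Z^30, C_2 ≅ Z^20.

Boundary ∂_1: C_1 → C_0 maps an edge to its endpoints' difference, ∂[p,q] = q − p. For instance
  ∂[5,10] = [10] − [5].
As a 10×30 matrix over Z this has rank 9, with invariant factors (1,1,1,1,1,1,1,1,1).

∂_2: C_2 → C_1 maps a triangle to the signed sum of its edges. For instance
  ∂[3,4,7] = [4,7] − [3,7] + [3,4],
  ∂[2,4,10] = [4,10] − [2,10] + [2,4].
This gives a 30×20 integer matrix of rank 20; reducing to Smith normal form yields diagonal entries (1,1,1,1,1,1,1,1,1,1,1,1,1,1,1,1,1,1,1,2).

From H_k ≅ ker(∂_k) / im(∂_{k+1}) we obtain:

  H_0: rank C_0 − rank ∂_1 = 10 − 9 = 1, and the invariant factors of ∂_1 are all 1, so H_0 = Z.
  H_1: rank ker ∂_1 − rank ∂_2 = (30 − 9) − 20 = 1, and ∂_2 has invariant factor 2 > 1, so H_1 = Z ⊕ Z/2Z.
  H_2: rank ker ∂_2 − rank ∂_3 = (20 − 20) − 0 = 0, and there is no ∂_3, so H_2 = 0.

As a check, the Euler characteristic is 10 − 30 + 20 = 0, which agrees with 1 − 1 + 0 = 0.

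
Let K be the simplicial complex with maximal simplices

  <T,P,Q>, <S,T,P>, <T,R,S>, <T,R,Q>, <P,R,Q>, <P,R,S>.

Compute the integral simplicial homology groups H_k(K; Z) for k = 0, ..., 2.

H_0 ≅ Z,  H_1 = 0,  H_2 ≅ Z.

Fix the vertex order P < Q < R < S < T and write every simplex with vertices in increasing order. Then dim K = 2 and the simplices of K are:

  0-simplices (5): P, Q, R, S, T
  1-simplices (9): PQ, PR, PS, PT, QR, QT, RS, RT, ST
  2-simplices (6): PQR, PQT, PRS, PST, QRT, RST

giving chain groups C_0 ≅ Z^5, C_1 ≅ Z^9, C_2 ≅ Z^6.

The boundary map ∂_1: C_1 → C_0 sends each edge [p,q] (with p < q) to q − p. For instance
  ∂QT = T − Q.
This gives a 5×9 integer matrix of rank 4; reducing to Smith normal form yields diagonal entries (1,1,1,1).

Boundary ∂_2: C_2 → C_1 sends each 2-simplex [p,q,r] to [q,r] − [p,r] + [p,q]. For instance
  ∂PQR = QR − PR + PQ,
  ∂QRT = RT − QT + QR.
This gives a 9×6 integer matrix of rank 5; reducing to Smith normal form yields diagonal entries (1,1,1,1,1).

Now H_k = ker ∂_k / im ∂_{k+1}, so:

  H_0: rank C_0 − rank ∂_1 = 5 − 4 = 1, and the invariant factors of ∂_1 are all 1, so H_0 = Z.
  H_1: rank ker ∂_1 − rank ∂_2 = (9 − 4) − 5 = 0, and the invariant factors of ∂_2 are all 1, so H_1 = 0.
  H_2: rank ker ∂_2 − rank ∂_3 = (6 − 5) − 0 = 1, and there is no ∂_3, so H_2 = Z.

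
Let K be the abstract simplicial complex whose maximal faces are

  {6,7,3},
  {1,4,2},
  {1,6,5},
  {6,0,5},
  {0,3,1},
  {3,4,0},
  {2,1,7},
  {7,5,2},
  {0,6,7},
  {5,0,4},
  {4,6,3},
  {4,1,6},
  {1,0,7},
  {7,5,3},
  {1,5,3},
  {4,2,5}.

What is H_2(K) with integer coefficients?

H_2 ≅ Z.

Order the vertices as 0 < 1 < 2 < 3 < 4 < 5 < 6 < 7. Listing each simplex with vertices in this order, K has dimension 2 with simplices:

  0-simplices (8): [0], [1], [2], [3], [4], [5], [6], [7]
  1-simplices (24): (24 of them)
  2-simplices (16): [0,1,3], [0,1,7], [0,3,4], [0,4,5], [0,5,6], [0,6,7], [1,2,4], [1,2,7], [1,3,5], [1,4,6], [1,5,6], [2,4,5], [2,5,7], [3,4,6], [3,5,7], [3,6,7]

giving chain groups C_0 ≅ Z^8, C_1 ≅ Z^24, C_2 ≅ Z^16.

The boundary map ∂_1: C_1 → C_0 is given by ∂[p,q] = [q] − [p]. For instance
  ∂[4,5] = [5] − [4].
The resulting 8×24 matrix has rank 7, and its Smith normal form has invariant factors (1,1,1,1,1,1,1).

The boundary map ∂_2: C_2 → C_1 sends each 2-simplex [p,q,r] to [q,r] − [p,r] + [p,q]. For instance
  ∂[0,5,6] = [5,6] − [0,6] + [0,5],
  ∂[2,5,7] = [5,7] − [2,7] + [2,5].
This gives a 24×16 integer matrix of rank 15; reducing to Smith normal form yields diagonal entries (1,1,1,1,1,1,1,1,1,1,1,1,1,1,1).

Computing H_k = (kernel of ∂_k) / (image of ∂_{k+1}):

  H_2: rank ker ∂_2 − rank ∂_3 = (16 − 15) − 0 = 1, and there is no ∂_3, so H_2 ≅ Z.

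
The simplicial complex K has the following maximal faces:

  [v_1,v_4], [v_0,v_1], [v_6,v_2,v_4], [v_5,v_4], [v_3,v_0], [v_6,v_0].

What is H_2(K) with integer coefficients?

Fix the vertex order v_0 < v_1 < v_2 < v_3 < v_4 < v_5 < v_6 and write every simplex with vertices in increasing order. Then dim K = 2 and the simplices of K are:

  0-simplices (7): [v_0], [v_1], [v_2], [v_3], [v_4], [v_5], [v_6]
  1-simplices (8): [v_0,v_1], [v_0,v_3], [v_0,v_6], [v_1,v_4], [v_2,v_4], [v_2,v_6], [v_4,v_5], [v_4,v_6]
  2-simplices (1): [v_2,v_4,v_6]

Hence C_0 ≅ Z^7, C_1 ≅ Z^8, C_2 ≅ Z^1.

∂_1: C_1 → C_0 sends each edge [p,q] (with p < q) to q − p.
The resulting 7×8 matrix has rank 6, and its Smith normal form has invariant factors (1,1,1,1,1,1).

The boundary map ∂_2: C_2 → C_1 sends each 2-simplex [p,q,r] to [q,r] − [p,r] + [p,q]. For instance
  ∂[v_2,v_4,v_6] = [v_4,v_6] − [v_2,v_6] + [v_2,v_4].
The 8×1 boundary matrix has rank 1 and Smith normal form diag(1).

Computing H_k = (kernel of ∂_k) / (image of ∂_{k+1}):

  H_2: rank ker ∂_2 − rank ∂_3 = (1 − 1) − 0 = 0, and there is no ∂_3, so H_2 ≅ 0.

H_2 ≅ 0.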